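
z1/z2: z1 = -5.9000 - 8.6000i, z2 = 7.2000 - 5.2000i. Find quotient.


Conjugate of z2 = 7.2000 + 5.2000i
Numerator: (-5.9000 - 8.6000i)(7.2000 + 5.2000i) = 2.2400 - 92.6000i
Denominator: 7.2^2 + (-5.2)^2 = 78.88
Result = (2.2400 - 92.6000i)/78.88

0.0284 - 1.1739i


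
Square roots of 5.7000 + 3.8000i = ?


|z| = sqrt(32.49+14.44) = 6.8505
sqrt((|z|+a)/2) = sqrt((6.8505+5.7)/2) = sqrt(6.2753) = 2.5050
sqrt((|z|-a)/2) = sqrt((6.8505-5.7)/2) = sqrt(0.5753) = 0.7585

±(2.5050 + 0.7585i) i.e. 2.5050 + 0.7585i and -2.5050 - 0.7585i


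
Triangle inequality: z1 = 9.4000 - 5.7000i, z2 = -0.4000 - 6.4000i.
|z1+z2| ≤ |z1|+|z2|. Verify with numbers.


|z1| = sqrt(9.4^2 + (-5.7)^2) = sqrt(120.85) = 10.9932
|z2| = sqrt((-0.4)^2 + (-6.4)^2) = sqrt(41.12) = 6.4125
z1+z2 = 9.0000 - 12.1000i
|z1+z2| = sqrt(227.41) = 15.0801
|z1|+|z2| = 10.9932 + 6.4125 = 17.4057

|z1+z2| = 15.0801 ≤ |z1|+|z2| = 17.4057 (verified)


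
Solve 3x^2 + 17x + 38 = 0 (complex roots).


disc = 17^2 - 4*3*38 = 289 - 456 = -167
sqrt(|disc|) = sqrt(167) = 12.9228
Real part = -17/(2*3) = -2.8333
Imag part = 12.9228/(2*3) = 2.1538

-2.8333 ± 2.1538i


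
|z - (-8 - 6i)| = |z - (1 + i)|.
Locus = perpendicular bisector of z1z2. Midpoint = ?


Equal distances means the locus is the perpendicular bisector of z1 and z2.
Midpoint = ((-8+1)/2, (-6+1)/2) = (-3.5000, -2.5000)

Perpendicular bisector through (-3.5000, -2.5000)


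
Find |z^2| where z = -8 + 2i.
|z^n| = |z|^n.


|z| = sqrt(64+4) = sqrt(68) = 8.2462
|z^2| = |z|^2 = (sqrt(68))^2 = 68

|z^2| = 68


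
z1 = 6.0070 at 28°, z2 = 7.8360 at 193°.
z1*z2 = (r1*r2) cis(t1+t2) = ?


r = 6.0070 * 7.8360 = 47.0709
theta = 28° + 193° = 221° = 221° (mod 360)

47.0709 cis(221°)


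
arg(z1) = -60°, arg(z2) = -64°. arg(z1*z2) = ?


arg(z1*z2) = -60° - 64° = -124°
Normalized to (-180°, 180°]: -124°

-124°


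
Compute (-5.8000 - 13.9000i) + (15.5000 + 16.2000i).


Real: -5.8 + 15.5 = 9.7
Imag: -13.9 + 16.2 = 2.3

9.7000 + 2.3000i


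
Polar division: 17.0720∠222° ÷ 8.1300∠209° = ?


r = 17.0720 / 8.1300 = 2.0999
theta = 222° - 209° = 13° = 13° (mod 360)

2.0999 cis(13°)


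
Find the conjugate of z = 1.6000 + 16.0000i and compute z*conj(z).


z_bar = 1.6000 - 16.0000i
z*z_bar = 1.6^2 + 16^2 = 2.56 + 256 = 258.56

z_bar = 1.6000 - 16.0000i, z*z_bar = 258.56


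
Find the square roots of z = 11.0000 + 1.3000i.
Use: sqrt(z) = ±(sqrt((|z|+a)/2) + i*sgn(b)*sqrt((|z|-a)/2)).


|z| = sqrt(121+1.69) = 11.0766
sqrt((|z|+a)/2) = sqrt((11.0766+11)/2) = sqrt(11.0383) = 3.3224
sqrt((|z|-a)/2) = sqrt((11.0766-11)/2) = sqrt(0.0383) = 0.1956

±(3.3224 + 0.1956i) i.e. 3.3224 + 0.1956i and -3.3224 - 0.1956i


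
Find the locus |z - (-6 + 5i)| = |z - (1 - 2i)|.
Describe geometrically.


Equal distances means the locus is the perpendicular bisector of z1 and z2.
Midpoint = ((-6+1)/2, (5+(-2))/2) = (-2.5000, 1.5000)

Perpendicular bisector through (-2.5000, 1.5000)


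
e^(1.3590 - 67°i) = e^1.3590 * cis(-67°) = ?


e^1.3590 = 3.8923
cos(-67°) = 0.39073
sin(-67°) = -0.9205
Real = 3.8923*0.39073 = 1.5208
Imag = 3.8923*(-0.9205) = -3.5829

1.5208 - 3.5829i


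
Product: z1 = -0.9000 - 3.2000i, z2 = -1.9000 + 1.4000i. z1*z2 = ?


Real = -0.9*(-1.9) - (-3.2)*1.4 = 1.71 - (-4.48) = 6.19
Imag = -0.9*1.4 - (1.9)*(-3.2) = -1.26 + 6.08 = 4.82

6.1900 + 4.8200i


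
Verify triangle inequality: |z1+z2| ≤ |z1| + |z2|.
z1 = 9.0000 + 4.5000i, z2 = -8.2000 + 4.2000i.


|z1| = sqrt(9^2 + 4.5^2) = sqrt(101.25) = 10.0623
|z2| = sqrt((-8.2)^2 + 4.2^2) = sqrt(84.88) = 9.2130
z1+z2 = 0.8000 + 8.7000i
|z1+z2| = sqrt(76.33) = 8.7367
|z1|+|z2| = 10.0623 + 9.2130 = 19.2753

|z1+z2| = 8.7367 ≤ |z1|+|z2| = 19.2753 (verified)


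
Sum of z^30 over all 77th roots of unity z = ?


The roots are w_k = w^k with w = e^(2*pi*i/77), and (w^k)^30 = (w^30)^k.
So S = 1 + u + u^2 + ... + u^(76) with u = w^30.
30 = 0*77 + 30, so 30 is not a multiple of 77: u = w^30 ≠ 1 (w is a primitive 77th root), while u^77 = (w^77)^30 = 1.
Geometric series: S = (1 - u^77)/(1 - u) = (1 - 1)/(1 - u) = 0

S = 0


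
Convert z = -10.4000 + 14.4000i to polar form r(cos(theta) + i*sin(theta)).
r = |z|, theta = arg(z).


r = sqrt(108.16+207.36) = sqrt(315.52) = 17.7629
theta = atan2(14.4, -10.4) = 125.8377 degrees

r = 17.7629, theta = 125.8377 degrees


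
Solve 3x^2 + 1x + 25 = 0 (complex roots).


disc = 1^2 - 4*3*25 = 1 - 300 = -299
sqrt(|disc|) = sqrt(299) = 17.2916
Real part = -1/(2*3) = -0.1667
Imag part = 17.2916/(2*3) = 2.8819

-0.1667 ± 2.8819i


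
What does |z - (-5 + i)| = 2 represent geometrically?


|z - z0| = r is a circle with center z0 and radius r.
Center = (-5, 1), radius = 2

Circle with center (-5, 1) and radius 2


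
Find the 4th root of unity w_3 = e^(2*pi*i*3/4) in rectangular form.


Angle = 360*3/4 = 270°
a = cos(270°) = 0
b = sin(270°) = -1.0000

0 - 1.0000i


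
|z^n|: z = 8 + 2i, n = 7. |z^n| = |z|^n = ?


|z| = sqrt(64+4) = sqrt(68) = 8.2462
|z^7| = |z|^7 = (sqrt(68))^7 = 68^3 * sqrt(68) = 314432*sqrt(68)

|z^7| = 314432*sqrt(68) ≈ 2592872.6961


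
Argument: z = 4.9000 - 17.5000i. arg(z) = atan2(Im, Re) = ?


Re = 4.9, Im = -17.5
arg = atan2(-17.5, 4.9) = -74.3578 degrees

arg(z) = -74.3578 degrees


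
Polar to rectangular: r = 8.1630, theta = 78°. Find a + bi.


a = 8.1630*cos(78°) = 8.1630*0.20791 = 1.6972
b = 8.1630*sin(78°) = 8.1630*0.97815 = 7.9846

1.6972 + 7.9846i


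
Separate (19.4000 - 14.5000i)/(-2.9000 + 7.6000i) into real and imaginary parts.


Multiply by conjugate: (19.4000 - 14.5000i)(-2.9000 - 7.6000i) / ((-2.9)^2 + 7.6^2)
Numerator real = 19.4*(-2.9) - (14.5)*7.6 = -166.46
Numerator imag = -14.5*(-2.9) - 19.4*7.6 = -105.39
Denominator = 66.17
Re(z) = -166.46/66.17 = -2.5156
Im(z) = -105.39/66.17 = -1.5927

Re(z) = -2.5156, Im(z) = -1.5927


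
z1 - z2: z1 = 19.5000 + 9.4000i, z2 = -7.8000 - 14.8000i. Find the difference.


Real: 19.5 + 7.8 = 27.3
Imag: 9.4 + 14.8 = 24.2

27.3000 + 24.2000i


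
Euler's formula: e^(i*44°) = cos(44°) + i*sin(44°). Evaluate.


cos(44°) = 0.7193
sin(44°) = 0.6947

e^(i*44°) = 0.7193 + 0.6947i


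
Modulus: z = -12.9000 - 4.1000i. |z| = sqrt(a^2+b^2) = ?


|z| = sqrt((-12.9)^2 + (-4.1)^2) = sqrt(166.41 + 16.81) = sqrt(183.22) = 13.5359

|z| = 13.5359


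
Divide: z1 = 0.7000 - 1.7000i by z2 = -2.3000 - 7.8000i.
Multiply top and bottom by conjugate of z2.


Conjugate of z2 = -2.3000 + 7.8000i
Numerator: (0.7000 - 1.7000i)(-2.3000 + 7.8000i) = 11.6500 + 9.3700i
Denominator: (-2.3)^2 + (-7.8)^2 = 66.13
Result = (11.6500 + 9.3700i)/66.13

0.1762 + 0.1417i


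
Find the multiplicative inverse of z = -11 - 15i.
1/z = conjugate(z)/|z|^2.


|z|^2 = 121+225 = 346
1/z = (-11 + 15i)/346

1/z = -0.0318 + 0.0434i


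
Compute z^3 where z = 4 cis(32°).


r^3 = 4^3 = 64
n*theta = 3*32° = 96° = 96° (mod 360)
a = 64*cos(96°) = -6.6898
b = 64*sin(96°) = 63.6494

64 cis(96°) = -6.6898 + 63.6494i


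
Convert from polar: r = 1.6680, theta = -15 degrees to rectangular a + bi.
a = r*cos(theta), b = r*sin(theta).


a = 1.6680*cos(-15°) = 1.6680*0.96593 = 1.6112
b = 1.6680*sin(-15°) = 1.6680*(-0.2588) = -0.4317

1.6112 - 0.4317i


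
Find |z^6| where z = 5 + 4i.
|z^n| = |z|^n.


|z| = sqrt(25+16) = sqrt(41) = 6.4031
|z^6| = |z|^6 = (sqrt(41))^6 = 41^3 = 68921

|z^6| = 68921


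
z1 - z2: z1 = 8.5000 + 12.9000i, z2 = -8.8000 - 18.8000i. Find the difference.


Real: 8.5 + 8.8 = 17.3
Imag: 12.9 + 18.8 = 31.7

17.3000 + 31.7000i


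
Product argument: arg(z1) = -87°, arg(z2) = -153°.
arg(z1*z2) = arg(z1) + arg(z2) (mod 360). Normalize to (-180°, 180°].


arg(z1*z2) = -87° - 153° = -240°
Normalized to (-180°, 180°]: 120°

120°


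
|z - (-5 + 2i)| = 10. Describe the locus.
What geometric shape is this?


|z - z0| = r is a circle with center z0 and radius r.
Center = (-5, 2), radius = 10

Circle with center (-5, 2) and radius 10


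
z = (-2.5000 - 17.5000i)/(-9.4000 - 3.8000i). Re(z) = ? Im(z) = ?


Multiply by conjugate: (-2.5000 - 17.5000i)(-9.4000 + 3.8000i) / ((-9.4)^2 + (-3.8)^2)
Numerator real = -2.5*(-9.4) - (17.5)*(-3.8) = 90
Numerator imag = -17.5*(-9.4) - (-2.5)*(-3.8) = 155
Denominator = 102.8
Re(z) = 90/102.8 = 0.8755
Im(z) = 155/102.8 = 1.5078

Re(z) = 0.8755, Im(z) = 1.5078


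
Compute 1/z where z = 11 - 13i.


|z|^2 = 121+169 = 290
1/z = (11 + 13i)/290

1/z = 0.0379 + 0.0448i


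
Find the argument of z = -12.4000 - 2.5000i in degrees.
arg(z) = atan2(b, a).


Re = -12.4, Im = -2.5
arg = atan2(-2.5, -12.4) = -168.6012 degrees

arg(z) = -168.6012 degrees


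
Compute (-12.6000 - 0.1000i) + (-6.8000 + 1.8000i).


Real: -12.6 - 6.8 = -19.4
Imag: -0.1 + 1.8 = 1.7

-19.4000 + 1.7000i


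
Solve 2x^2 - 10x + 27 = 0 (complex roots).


disc = (-10)^2 - 4*2*27 = 100 - 216 = -116
sqrt(|disc|) = sqrt(116) = 10.7703
Real part = 10/(2*2) = 2.5000
Imag part = 10.7703/(2*2) = 2.6926

2.5000 ± 2.6926i


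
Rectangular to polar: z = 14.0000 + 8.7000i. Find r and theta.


r = sqrt(196+75.69) = sqrt(271.69) = 16.4830
theta = atan2(8.7, 14) = 31.8580 degrees

r = 16.4830, theta = 31.8580 degrees


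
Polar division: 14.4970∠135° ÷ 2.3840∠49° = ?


r = 14.4970 / 2.3840 = 6.0810
theta = 135° - 49° = 86° = 86° (mod 360)

6.0810 cis(86°)


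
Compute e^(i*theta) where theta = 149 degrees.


cos(149°) = -0.8572
sin(149°) = 0.5150

e^(i*149°) = -0.8572 + 0.5150i


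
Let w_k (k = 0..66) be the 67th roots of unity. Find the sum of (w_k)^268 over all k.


The roots are w_k = w^k with w = e^(2*pi*i/67), and (w^k)^268 = (w^268)^k.
So S = 1 + u + u^2 + ... + u^(66) with u = w^268.
268 = 4*67 + 0, so 268 is a multiple of 67 and u = (w^67)^4 = 1.
Every one of the 67 terms equals 1: S = 67

S = 67


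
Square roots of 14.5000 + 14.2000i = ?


|z| = sqrt(210.25+201.64) = 20.2951
sqrt((|z|+a)/2) = sqrt((20.2951+14.5)/2) = sqrt(17.3975) = 4.1710
sqrt((|z|-a)/2) = sqrt((20.2951-14.5)/2) = sqrt(2.8975) = 1.7022

±(4.1710 + 1.7022i) i.e. 4.1710 + 1.7022i and -4.1710 - 1.7022i


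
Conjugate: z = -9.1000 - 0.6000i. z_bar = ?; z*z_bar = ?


z_bar = -9.1000 + 0.6000i
z*z_bar = (-9.1)^2 + (-0.6)^2 = 82.81 + 0.36 = 83.17

z_bar = -9.1000 + 0.6000i, z*z_bar = 83.17


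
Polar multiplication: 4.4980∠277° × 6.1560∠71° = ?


r = 4.4980 * 6.1560 = 27.6897
theta = 277° + 71° = 348° = 348° (mod 360)

27.6897 cis(348°)


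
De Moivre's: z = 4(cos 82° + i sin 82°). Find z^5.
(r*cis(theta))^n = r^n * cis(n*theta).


r^5 = 4^5 = 1024
n*theta = 5*82° = 410° = 50° (mod 360)
a = 1024*cos(50°) = 658.2145
b = 1024*sin(50°) = 784.4295

1024 cis(50°) = 658.2145 + 784.4295i


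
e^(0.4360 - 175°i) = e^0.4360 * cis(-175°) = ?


e^0.4360 = 1.5465
cos(-175°) = -0.9962
sin(-175°) = -0.08716
Real = 1.5465*(-0.9962) = -1.5406
Imag = 1.5465*(-0.08716) = -0.1348

-1.5406 - 0.1348i


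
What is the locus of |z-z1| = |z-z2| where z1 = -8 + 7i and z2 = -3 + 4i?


Equal distances means the locus is the perpendicular bisector of z1 and z2.
Midpoint = ((-8+(-3))/2, (7+4)/2) = (-5.5000, 5.5000)

Perpendicular bisector through (-5.5000, 5.5000)


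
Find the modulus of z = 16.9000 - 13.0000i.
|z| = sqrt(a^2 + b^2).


|z| = sqrt(16.9^2 + (-13)^2) = sqrt(285.61 + 169) = sqrt(454.61) = 21.3216

|z| = 21.3216


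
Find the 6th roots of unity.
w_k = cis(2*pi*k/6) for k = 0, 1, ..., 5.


The 6th roots of unity are cis(360k/6°) for k=0..5
Angle step = 360/6 = 60°
Primitive root: cis(60°)
Primitive root = 0.5000 + 0.8660i

6 roots at angles: 0°, 60°, 120°, 180°, 240°, 300°


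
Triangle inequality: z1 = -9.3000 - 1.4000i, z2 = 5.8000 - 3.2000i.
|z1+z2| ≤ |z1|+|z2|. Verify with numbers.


|z1| = sqrt((-9.3)^2 + (-1.4)^2) = sqrt(88.45) = 9.4048
|z2| = sqrt(5.8^2 + (-3.2)^2) = sqrt(43.88) = 6.6242
z1+z2 = -3.5000 - 4.6000i
|z1+z2| = sqrt(33.41) = 5.7801
|z1|+|z2| = 9.4048 + 6.6242 = 16.0290

|z1+z2| = 5.7801 ≤ |z1|+|z2| = 16.0290 (verified)


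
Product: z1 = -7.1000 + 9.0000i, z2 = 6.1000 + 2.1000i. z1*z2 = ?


Real = -7.1*6.1 - 9*2.1 = -43.31 - 18.9 = -62.21
Imag = -7.1*2.1 + 6.1*9 = -14.91 + 54.9 = 39.99

-62.2100 + 39.9900i


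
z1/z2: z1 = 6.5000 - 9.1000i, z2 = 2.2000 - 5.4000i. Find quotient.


Conjugate of z2 = 2.2000 + 5.4000i
Numerator: (6.5000 - 9.1000i)(2.2000 + 5.4000i) = 63.4400 + 15.0800i
Denominator: 2.2^2 + (-5.4)^2 = 34
Result = (63.4400 + 15.0800i)/34

1.8659 + 0.4435i


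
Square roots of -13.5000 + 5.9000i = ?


|z| = sqrt(182.25+34.81) = 14.7330
sqrt((|z|+a)/2) = sqrt((14.7330+(-13.5))/2) = sqrt(0.6165) = 0.7852
sqrt((|z|-a)/2) = sqrt((14.7330-(-13.5))/2) = sqrt(14.1165) = 3.7572

±(0.7852 + 3.7572i) i.e. 0.7852 + 3.7572i and -0.7852 - 3.7572i


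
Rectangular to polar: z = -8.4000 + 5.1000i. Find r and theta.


r = sqrt(70.56+26.01) = sqrt(96.57) = 9.8270
theta = atan2(5.1, -8.4) = 148.7363 degrees

r = 9.8270, theta = 148.7363 degrees


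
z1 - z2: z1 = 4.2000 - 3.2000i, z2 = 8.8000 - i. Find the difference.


Real: 4.2 - 8.8 = -4.6
Imag: -3.2 + 1 = -2.2

-4.6000 - 2.2000i


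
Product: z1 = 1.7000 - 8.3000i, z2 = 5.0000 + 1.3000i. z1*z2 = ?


Real = 1.7*5 - (-8.3)*1.3 = 8.5 - (-10.79) = 19.29
Imag = 1.7*1.3 + 5*(-8.3) = 2.21 - (41.5) = -39.29

19.2900 - 39.2900i


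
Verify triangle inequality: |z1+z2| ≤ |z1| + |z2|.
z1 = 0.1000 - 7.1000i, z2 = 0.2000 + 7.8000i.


|z1| = sqrt(0.1^2 + (-7.1)^2) = sqrt(50.42) = 7.1007
|z2| = sqrt(0.2^2 + 7.8^2) = sqrt(60.88) = 7.8026
z1+z2 = 0.3000 + 0.7000i
|z1+z2| = sqrt(0.58) = 0.7616
|z1|+|z2| = 7.1007 + 7.8026 = 14.9033

|z1+z2| = 0.7616 ≤ |z1|+|z2| = 14.9033 (verified)


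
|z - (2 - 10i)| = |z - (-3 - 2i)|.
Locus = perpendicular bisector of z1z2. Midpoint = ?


Equal distances means the locus is the perpendicular bisector of z1 and z2.
Midpoint = ((2+(-3))/2, (-10+(-2))/2) = (-0.5000, -6.0000)

Perpendicular bisector through (-0.5000, -6.0000)


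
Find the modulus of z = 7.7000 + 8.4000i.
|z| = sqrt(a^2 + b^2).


|z| = sqrt(7.7^2 + 8.4^2) = sqrt(59.29 + 70.56) = sqrt(129.85) = 11.3952

|z| = 11.3952


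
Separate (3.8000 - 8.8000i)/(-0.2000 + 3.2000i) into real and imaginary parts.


Multiply by conjugate: (3.8000 - 8.8000i)(-0.2000 - 3.2000i) / ((-0.2)^2 + 3.2^2)
Numerator real = 3.8*(-0.2) - (8.8)*3.2 = -28.92
Numerator imag = -8.8*(-0.2) - 3.8*3.2 = -10.4
Denominator = 10.28
Re(z) = -28.92/10.28 = -2.8132
Im(z) = -10.4/10.28 = -1.0117

Re(z) = -2.8132, Im(z) = -1.0117


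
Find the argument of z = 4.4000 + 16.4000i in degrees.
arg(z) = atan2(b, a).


Re = 4.4, Im = 16.4
arg = atan2(16.4, 4.4) = 74.9816 degrees

arg(z) = 74.9816 degrees


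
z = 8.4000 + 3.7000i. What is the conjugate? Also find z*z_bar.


z_bar = 8.4000 - 3.7000i
z*z_bar = 8.4^2 + 3.7^2 = 70.56 + 13.69 = 84.25

z_bar = 8.4000 - 3.7000i, z*z_bar = 84.25


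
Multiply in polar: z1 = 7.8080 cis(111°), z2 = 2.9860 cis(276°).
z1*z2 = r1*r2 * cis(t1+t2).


r = 7.8080 * 2.9860 = 23.3147
theta = 111° + 276° = 387° = 27° (mod 360)

23.3147 cis(27°)


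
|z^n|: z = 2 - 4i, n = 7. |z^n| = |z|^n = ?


|z| = sqrt(4+16) = sqrt(20) = 4.4721
|z^7| = |z|^7 = (sqrt(20))^7 = 20^3 * sqrt(20) = 8000*sqrt(20)

|z^7| = 8000*sqrt(20) ≈ 35777.0876


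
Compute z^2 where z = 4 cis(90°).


r^2 = 4^2 = 16
n*theta = 2*90° = 180° = 180° (mod 360)
a = 16*cos(180°) = -16.0000
b = 16*sin(180°) = 0

16 cis(180°) = -16.0000 + 0i


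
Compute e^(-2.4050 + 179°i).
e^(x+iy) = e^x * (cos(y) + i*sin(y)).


e^-2.4050 = 0.0903
cos(179°) = -0.9998
sin(179°) = 0.0175
Real = 0.0903*(-0.9998) = -0.0903
Imag = 0.0903*0.0175 = 0.0016

-0.0903 + 0.0016i


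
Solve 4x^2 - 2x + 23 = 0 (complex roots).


disc = (-2)^2 - 4*4*23 = 4 - 368 = -364
sqrt(|disc|) = sqrt(364) = 19.0788
Real part = 2/(2*4) = 0.2500
Imag part = 19.0788/(2*4) = 2.3848

0.2500 ± 2.3848i


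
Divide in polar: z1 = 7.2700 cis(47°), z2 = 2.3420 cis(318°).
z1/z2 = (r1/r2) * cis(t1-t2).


r = 7.2700 / 2.3420 = 3.1042
theta = 47° - 318° = -271° = 89° (mod 360)

3.1042 cis(89°)


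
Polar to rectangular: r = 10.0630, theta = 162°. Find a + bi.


a = 10.0630*cos(162°) = 10.0630*(-0.95106) = -9.5705
b = 10.0630*sin(162°) = 10.0630*0.309017 = 3.1096

-9.5705 + 3.1096i


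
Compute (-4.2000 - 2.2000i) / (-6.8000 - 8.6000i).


Conjugate of z2 = -6.8000 + 8.6000i
Numerator: (-4.2000 - 2.2000i)(-6.8000 + 8.6000i) = 47.4800 - 21.1600i
Denominator: (-6.8)^2 + (-8.6)^2 = 120.2
Result = (47.4800 - 21.1600i)/120.2

0.3950 - 0.1760i


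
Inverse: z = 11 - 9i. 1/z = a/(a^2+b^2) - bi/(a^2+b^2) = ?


|z|^2 = 121+81 = 202
1/z = (11 + 9i)/202

1/z = 0.0545 + 0.0446i


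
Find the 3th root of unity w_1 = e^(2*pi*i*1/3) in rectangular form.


Angle = 360*1/3 = 120°
a = cos(120°) = -0.5000
b = sin(120°) = 0.8660

-0.5000 + 0.8660i


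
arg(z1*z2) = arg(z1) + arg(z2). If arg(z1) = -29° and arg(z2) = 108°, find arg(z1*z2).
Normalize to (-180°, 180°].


arg(z1*z2) = -29° + 108° = 79°
Normalized to (-180°, 180°]: 79°

79°


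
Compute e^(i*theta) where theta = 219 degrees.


cos(219°) = -0.7771
sin(219°) = -0.6293

e^(i*219°) = -0.7771 - 0.6293i


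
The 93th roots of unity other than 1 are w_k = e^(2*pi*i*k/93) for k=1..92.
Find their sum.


With w = e^(2*pi*i/93), all 93 of the 93th roots of unity w^0 = 1, w, ..., w^(92) sum to 0: 1 + w + ... + w^(92) = (1 - w^93)/(1 - w) = 0 since w^93 = 1, w ≠ 1.
Removing the root 1: w + w^2 + ... + w^(92) = 0 - 1 = -1

Sum = -1


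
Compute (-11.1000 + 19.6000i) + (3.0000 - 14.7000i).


Real: -11.1 + 3 = -8.1
Imag: 19.6 - 14.7 = 4.9

-8.1000 + 4.9000i


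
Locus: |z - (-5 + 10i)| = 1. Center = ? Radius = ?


|z - z0| = r is a circle with center z0 and radius r.
Center = (-5, 10), radius = 1

Circle with center (-5, 10) and radius 1


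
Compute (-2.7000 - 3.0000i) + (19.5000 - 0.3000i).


Real: -2.7 + 19.5 = 16.8
Imag: -3 - 0.3 = -3.3

16.8000 - 3.3000i


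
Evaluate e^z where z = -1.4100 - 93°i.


e^-1.4100 = 0.2441
cos(-93°) = -0.0523
sin(-93°) = -0.9986
Real = 0.2441*(-0.0523) = -0.0128
Imag = 0.2441*(-0.9986) = -0.2438

-0.0128 - 0.2438i


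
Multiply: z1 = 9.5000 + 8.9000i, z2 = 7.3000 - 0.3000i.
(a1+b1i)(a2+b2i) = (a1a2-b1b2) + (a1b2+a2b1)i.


Real = 9.5*7.3 - 8.9*(-0.3) = 69.35 - (-2.67) = 72.02
Imag = 9.5*(-0.3) + 7.3*8.9 = -2.85 + 64.97 = 62.12

72.0200 + 62.1200i


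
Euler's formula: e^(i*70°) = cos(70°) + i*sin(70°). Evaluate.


cos(70°) = 0.3420
sin(70°) = 0.9397

e^(i*70°) = 0.3420 + 0.9397i


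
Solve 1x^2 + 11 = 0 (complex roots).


disc = 0^2 - 4*1*11 = 0 - 44 = -44
sqrt(|disc|) = sqrt(44) = 6.6332
Real part = 0/(2*1) = 0
Imag part = 6.6332/(2*1) = 3.3166

0 ± 3.3166i


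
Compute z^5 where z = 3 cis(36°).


r^5 = 3^5 = 243
n*theta = 5*36° = 180° = 180° (mod 360)
a = 243*cos(180°) = -243.0000
b = 243*sin(180°) = 0

243 cis(180°) = -243.0000 + 0i


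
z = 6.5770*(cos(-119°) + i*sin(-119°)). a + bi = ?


a = 6.5770*cos(-119°) = 6.5770*(-0.48481) = -3.1886
b = 6.5770*sin(-119°) = 6.5770*(-0.87462) = -5.7524

-3.1886 - 5.7524i


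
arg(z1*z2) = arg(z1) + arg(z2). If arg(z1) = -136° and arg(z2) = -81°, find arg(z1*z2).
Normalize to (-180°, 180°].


arg(z1*z2) = -136° - 81° = -217°
Normalized to (-180°, 180°]: 143°

143°


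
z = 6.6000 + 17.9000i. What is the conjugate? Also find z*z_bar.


z_bar = 6.6000 - 17.9000i
z*z_bar = 6.6^2 + 17.9^2 = 43.56 + 320.41 = 363.97

z_bar = 6.6000 - 17.9000i, z*z_bar = 363.97


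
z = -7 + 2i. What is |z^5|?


|z| = sqrt(49+4) = sqrt(53) = 7.2801
|z^5| = |z|^5 = (sqrt(53))^5 = 53^2 * sqrt(53) = 2809*sqrt(53)

|z^5| = 2809*sqrt(53) ≈ 20449.8287


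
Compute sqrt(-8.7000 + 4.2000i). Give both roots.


|z| = sqrt(75.69+17.64) = 9.6607
sqrt((|z|+a)/2) = sqrt((9.6607+(-8.7))/2) = sqrt(0.4804) = 0.6931
sqrt((|z|-a)/2) = sqrt((9.6607-(-8.7))/2) = sqrt(9.1804) = 3.0299

±(0.6931 + 3.0299i) i.e. 0.6931 + 3.0299i and -0.6931 - 3.0299i


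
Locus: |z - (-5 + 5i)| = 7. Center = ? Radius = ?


|z - z0| = r is a circle with center z0 and radius r.
Center = (-5, 5), radius = 7

Circle with center (-5, 5) and radius 7


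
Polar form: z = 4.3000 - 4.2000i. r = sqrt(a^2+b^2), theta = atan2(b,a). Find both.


r = sqrt(18.49+17.64) = sqrt(36.13) = 6.0108
theta = atan2(-4.2, 4.3) = -44.3260 degrees

r = 6.0108, theta = -44.3260 degrees


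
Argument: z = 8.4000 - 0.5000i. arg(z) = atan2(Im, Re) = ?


Re = 8.4, Im = -0.5
arg = atan2(-0.5, 8.4) = -3.4064 degrees

arg(z) = -3.4064 degrees


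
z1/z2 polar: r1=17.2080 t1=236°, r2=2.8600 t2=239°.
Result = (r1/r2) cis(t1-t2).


r = 17.2080 / 2.8600 = 6.0168
theta = 236° - 239° = -3° = 357° (mod 360)

6.0168 cis(357°)


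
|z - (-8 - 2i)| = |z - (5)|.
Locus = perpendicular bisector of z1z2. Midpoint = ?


Equal distances means the locus is the perpendicular bisector of z1 and z2.
Midpoint = ((-8+5)/2, (-2+0)/2) = (-1.5000, -1.0000)

Perpendicular bisector through (-1.5000, -1.0000)


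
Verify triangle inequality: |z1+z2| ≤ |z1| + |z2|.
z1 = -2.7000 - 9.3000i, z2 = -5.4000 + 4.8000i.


|z1| = sqrt((-2.7)^2 + (-9.3)^2) = sqrt(93.78) = 9.6840
|z2| = sqrt((-5.4)^2 + 4.8^2) = sqrt(52.2) = 7.2250
z1+z2 = -8.1000 - 4.5000i
|z1+z2| = sqrt(85.86) = 9.2661
|z1|+|z2| = 9.6840 + 7.2250 = 16.9090

|z1+z2| = 9.2661 ≤ |z1|+|z2| = 16.9090 (verified)


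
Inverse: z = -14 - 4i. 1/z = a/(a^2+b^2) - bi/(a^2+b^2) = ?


|z|^2 = 196+16 = 212
1/z = (-14 + 4i)/212

1/z = -0.0660 + 0.0189i


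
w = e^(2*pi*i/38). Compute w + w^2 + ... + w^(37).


With w = e^(2*pi*i/38), all 38 of the 38th roots of unity w^0 = 1, w, ..., w^(37) sum to 0: 1 + w + ... + w^(37) = (1 - w^38)/(1 - w) = 0 since w^38 = 1, w ≠ 1.
Removing the root 1: w + w^2 + ... + w^(37) = 0 - 1 = -1

Sum = -1


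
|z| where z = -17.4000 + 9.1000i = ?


|z| = sqrt((-17.4)^2 + 9.1^2) = sqrt(302.76 + 82.81) = sqrt(385.57) = 19.6359

|z| = 19.6359


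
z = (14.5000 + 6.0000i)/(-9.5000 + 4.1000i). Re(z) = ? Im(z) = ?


Multiply by conjugate: (14.5000 + 6.0000i)(-9.5000 - 4.1000i) / ((-9.5)^2 + 4.1^2)
Numerator real = 14.5*(-9.5) + 6*4.1 = -113.15
Numerator imag = 6*(-9.5) - 14.5*4.1 = -116.45
Denominator = 107.06
Re(z) = -113.15/107.06 = -1.0569
Im(z) = -116.45/107.06 = -1.0877

Re(z) = -1.0569, Im(z) = -1.0877


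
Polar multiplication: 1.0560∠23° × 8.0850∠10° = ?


r = 1.0560 * 8.0850 = 8.5378
theta = 23° + 10° = 33° = 33° (mod 360)

8.5378 cis(33°)


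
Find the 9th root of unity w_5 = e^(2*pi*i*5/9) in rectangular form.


Angle = 360*5/9 = 200°
a = cos(200°) = -0.9397
b = sin(200°) = -0.3420

-0.9397 - 0.3420i


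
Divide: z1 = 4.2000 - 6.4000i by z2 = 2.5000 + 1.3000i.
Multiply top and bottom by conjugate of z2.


Conjugate of z2 = 2.5000 - 1.3000i
Numerator: (4.2000 - 6.4000i)(2.5000 - 1.3000i) = 2.1800 - 21.4600i
Denominator: 2.5^2 + 1.3^2 = 7.94
Result = (2.1800 - 21.4600i)/7.94

0.2746 - 2.7028i


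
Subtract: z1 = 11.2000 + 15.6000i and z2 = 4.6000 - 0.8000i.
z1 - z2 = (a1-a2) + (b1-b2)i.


Real: 11.2 - 4.6 = 6.6
Imag: 15.6 + 0.8 = 16.4

6.6000 + 16.4000i


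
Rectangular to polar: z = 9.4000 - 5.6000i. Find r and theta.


r = sqrt(88.36+31.36) = sqrt(119.72) = 10.9417
theta = atan2(-5.6, 9.4) = -30.7841 degrees

r = 10.9417, theta = -30.7841 degrees


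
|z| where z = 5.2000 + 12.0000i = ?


|z| = sqrt(5.2^2 + 12^2) = sqrt(27.04 + 144) = sqrt(171.04) = 13.0782

|z| = 13.0782


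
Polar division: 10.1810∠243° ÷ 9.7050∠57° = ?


r = 10.1810 / 9.7050 = 1.0490
theta = 243° - 57° = 186° = 186° (mod 360)

1.0490 cis(186°)


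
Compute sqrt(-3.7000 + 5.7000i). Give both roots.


|z| = sqrt(13.69+32.49) = 6.7956
sqrt((|z|+a)/2) = sqrt((6.7956+(-3.7))/2) = sqrt(1.5478) = 1.2441
sqrt((|z|-a)/2) = sqrt((6.7956-(-3.7))/2) = sqrt(5.2478) = 2.2908

±(1.2441 + 2.2908i) i.e. 1.2441 + 2.2908i and -1.2441 - 2.2908i


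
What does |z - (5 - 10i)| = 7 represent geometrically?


|z - z0| = r is a circle with center z0 and radius r.
Center = (5, -10), radius = 7

Circle with center (5, -10) and radius 7


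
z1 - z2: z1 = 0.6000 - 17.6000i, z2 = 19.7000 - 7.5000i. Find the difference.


Real: 0.6 - 19.7 = -19.1
Imag: -17.6 + 7.5 = -10.1

-19.1000 - 10.1000i


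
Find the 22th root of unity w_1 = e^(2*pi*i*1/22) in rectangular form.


Angle = 360*1/22 = 16.3636°
a = cos(16.3636°) = 0.9595
b = sin(16.3636°) = 0.2817

0.9595 + 0.2817i


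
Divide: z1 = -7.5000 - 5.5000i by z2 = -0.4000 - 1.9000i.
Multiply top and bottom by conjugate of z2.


Conjugate of z2 = -0.4000 + 1.9000i
Numerator: (-7.5000 - 5.5000i)(-0.4000 + 1.9000i) = 13.4500 - 12.0500i
Denominator: (-0.4)^2 + (-1.9)^2 = 3.77
Result = (13.4500 - 12.0500i)/3.77

3.5676 - 3.1963i


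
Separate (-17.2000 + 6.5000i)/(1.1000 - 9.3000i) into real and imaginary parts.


Multiply by conjugate: (-17.2000 + 6.5000i)(1.1000 + 9.3000i) / (1.1^2 + (-9.3)^2)
Numerator real = -17.2*1.1 + 6.5*(-9.3) = -79.37
Numerator imag = 6.5*1.1 - (-17.2)*(-9.3) = -152.81
Denominator = 87.7
Re(z) = -79.37/87.7 = -0.9050
Im(z) = -152.81/87.7 = -1.7424

Re(z) = -0.9050, Im(z) = -1.7424


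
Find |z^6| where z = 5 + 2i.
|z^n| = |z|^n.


|z| = sqrt(25+4) = sqrt(29) = 5.3852
|z^6| = |z|^6 = (sqrt(29))^6 = 29^3 = 24389

|z^6| = 24389


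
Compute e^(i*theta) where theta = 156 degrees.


cos(156°) = -0.9135
sin(156°) = 0.4067

e^(i*156°) = -0.9135 + 0.4067i


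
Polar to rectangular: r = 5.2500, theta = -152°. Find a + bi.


a = 5.2500*cos(-152°) = 5.2500*(-0.88295) = -4.6355
b = 5.2500*sin(-152°) = 5.2500*(-0.46947) = -2.4647

-4.6355 - 2.4647i


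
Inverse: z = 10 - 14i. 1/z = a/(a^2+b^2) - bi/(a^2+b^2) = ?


|z|^2 = 100+196 = 296
1/z = (10 + 14i)/296

1/z = 0.0338 + 0.0473i


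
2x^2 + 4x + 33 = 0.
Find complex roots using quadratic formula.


disc = 4^2 - 4*2*33 = 16 - 264 = -248
sqrt(|disc|) = sqrt(248) = 15.7480
Real part = -4/(2*2) = -1.0000
Imag part = 15.7480/(2*2) = 3.9370

-1.0000 ± 3.9370i


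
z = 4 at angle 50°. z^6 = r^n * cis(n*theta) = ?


r^6 = 4^6 = 4096
n*theta = 6*50° = 300° = 300° (mod 360)
a = 4096*cos(300°) = 2048.0000
b = 4096*sin(300°) = -3547.2401

4096 cis(300°) = 2048.0000 - 3547.2401i


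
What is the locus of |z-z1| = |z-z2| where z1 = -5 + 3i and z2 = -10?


Equal distances means the locus is the perpendicular bisector of z1 and z2.
Midpoint = ((-5+(-10))/2, (3+0)/2) = (-7.5000, 1.5000)

Perpendicular bisector through (-7.5000, 1.5000)


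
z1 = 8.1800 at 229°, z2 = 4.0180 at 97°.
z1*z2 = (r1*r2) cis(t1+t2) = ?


r = 8.1800 * 4.0180 = 32.8672
theta = 229° + 97° = 326° = 326° (mod 360)

32.8672 cis(326°)


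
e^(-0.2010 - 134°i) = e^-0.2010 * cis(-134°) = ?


e^-0.2010 = 0.81791
cos(-134°) = -0.6947
sin(-134°) = -0.71934
Real = 0.81791*(-0.6947) = -0.5682
Imag = 0.81791*(-0.71934) = -0.5884

-0.5682 - 0.5884i


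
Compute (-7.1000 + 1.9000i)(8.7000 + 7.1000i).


Real = -7.1*8.7 - 1.9*7.1 = -61.77 - 13.49 = -75.26
Imag = -7.1*7.1 + 8.7*1.9 = -50.41 + 16.53 = -33.88

-75.2600 - 33.8800i


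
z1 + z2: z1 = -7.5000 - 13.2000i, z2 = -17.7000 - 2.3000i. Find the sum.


Real: -7.5 - 17.7 = -25.2
Imag: -13.2 - 2.3 = -15.5

-25.2000 - 15.5000i


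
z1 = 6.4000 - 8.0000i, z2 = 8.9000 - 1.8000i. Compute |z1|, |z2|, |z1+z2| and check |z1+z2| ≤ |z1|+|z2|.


|z1| = sqrt(6.4^2 + (-8)^2) = sqrt(104.96) = 10.2450
|z2| = sqrt(8.9^2 + (-1.8)^2) = sqrt(82.45) = 9.0802
z1+z2 = 15.3000 - 9.8000i
|z1+z2| = sqrt(330.13) = 18.1695
|z1|+|z2| = 10.2450 + 9.0802 = 19.3252

|z1+z2| = 18.1695 ≤ |z1|+|z2| = 19.3252 (verified)


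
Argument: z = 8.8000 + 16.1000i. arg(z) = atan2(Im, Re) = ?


Re = 8.8, Im = 16.1
arg = atan2(16.1, 8.8) = 61.3397 degrees

arg(z) = 61.3397 degrees


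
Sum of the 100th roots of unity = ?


The sum of all 100th roots of unity is 0.
Geometric series: (1 - w^100)/(1 - w) = (1-1)/(1-w) = 0 since w^100 = 1, w ≠ 1.
Alternatively: coefficient of z^99 in z^100 - 1 is 0.

0


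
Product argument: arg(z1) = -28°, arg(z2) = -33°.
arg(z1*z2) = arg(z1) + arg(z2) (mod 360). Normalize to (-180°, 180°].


arg(z1*z2) = -28° - 33° = -61°
Normalized to (-180°, 180°]: -61°

-61°


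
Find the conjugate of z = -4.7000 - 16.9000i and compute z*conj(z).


z_bar = -4.7000 + 16.9000i
z*z_bar = (-4.7)^2 + (-16.9)^2 = 22.09 + 285.61 = 307.7

z_bar = -4.7000 + 16.9000i, z*z_bar = 307.7


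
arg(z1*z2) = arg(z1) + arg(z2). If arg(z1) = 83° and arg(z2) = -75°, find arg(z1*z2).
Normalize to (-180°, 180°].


arg(z1*z2) = 83° - 75° = 8°
Normalized to (-180°, 180°]: 8°

8°


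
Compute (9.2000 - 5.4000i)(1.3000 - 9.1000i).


Real = 9.2*1.3 - (-5.4)*(-9.1) = 11.96 - 49.14 = -37.18
Imag = 9.2*(-9.1) + 1.3*(-5.4) = -83.72 - (7.02) = -90.74

-37.1800 - 90.7400i


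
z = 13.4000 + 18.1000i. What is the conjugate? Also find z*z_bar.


z_bar = 13.4000 - 18.1000i
z*z_bar = 13.4^2 + 18.1^2 = 179.56 + 327.61 = 507.17

z_bar = 13.4000 - 18.1000i, z*z_bar = 507.17


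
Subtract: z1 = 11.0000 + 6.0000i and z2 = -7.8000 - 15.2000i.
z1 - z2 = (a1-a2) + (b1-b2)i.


Real: 11 + 7.8 = 18.8
Imag: 6 + 15.2 = 21.2

18.8000 + 21.2000i


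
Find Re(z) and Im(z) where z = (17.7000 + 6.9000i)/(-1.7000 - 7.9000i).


Multiply by conjugate: (17.7000 + 6.9000i)(-1.7000 + 7.9000i) / ((-1.7)^2 + (-7.9)^2)
Numerator real = 17.7*(-1.7) + 6.9*(-7.9) = -84.6
Numerator imag = 6.9*(-1.7) - 17.7*(-7.9) = 128.1
Denominator = 65.3
Re(z) = -84.6/65.3 = -1.2956
Im(z) = 128.1/65.3 = 1.9617

Re(z) = -1.2956, Im(z) = 1.9617


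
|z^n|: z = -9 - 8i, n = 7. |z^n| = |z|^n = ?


|z| = sqrt(81+64) = sqrt(145) = 12.0416
|z^7| = |z|^7 = (sqrt(145))^7 = 145^3 * sqrt(145) = 3048625*sqrt(145)

|z^7| = 3048625*sqrt(145) ≈ 36710306.2728


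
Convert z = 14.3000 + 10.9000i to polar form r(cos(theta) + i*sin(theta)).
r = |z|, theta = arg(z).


r = sqrt(204.49+118.81) = sqrt(323.3) = 17.9805
theta = atan2(10.9, 14.3) = 37.3160 degrees

r = 17.9805, theta = 37.3160 degrees


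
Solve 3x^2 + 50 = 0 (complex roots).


disc = 0^2 - 4*3*50 = 0 - 600 = -600
sqrt(|disc|) = sqrt(600) = 24.4949
Real part = 0/(2*3) = 0
Imag part = 24.4949/(2*3) = 4.0825

0 ± 4.0825i


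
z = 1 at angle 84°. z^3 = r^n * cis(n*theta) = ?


r^3 = 1^3 = 1
n*theta = 3*84° = 252° = 252° (mod 360)
a = 1*cos(252°) = -0.3090
b = 1*sin(252°) = -0.9511

1 cis(252°) = -0.3090 - 0.9511i


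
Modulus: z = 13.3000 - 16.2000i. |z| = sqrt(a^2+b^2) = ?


|z| = sqrt(13.3^2 + (-16.2)^2) = sqrt(176.89 + 262.44) = sqrt(439.33) = 20.9602

|z| = 20.9602


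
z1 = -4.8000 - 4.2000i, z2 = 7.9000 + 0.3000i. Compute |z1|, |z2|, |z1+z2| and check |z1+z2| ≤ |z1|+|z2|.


|z1| = sqrt((-4.8)^2 + (-4.2)^2) = sqrt(40.68) = 6.3781
|z2| = sqrt(7.9^2 + 0.3^2) = sqrt(62.5) = 7.9057
z1+z2 = 3.1000 - 3.9000i
|z1+z2| = sqrt(24.82) = 4.9820
|z1|+|z2| = 6.3781 + 7.9057 = 14.2838

|z1+z2| = 4.9820 ≤ |z1|+|z2| = 14.2838 (verified)


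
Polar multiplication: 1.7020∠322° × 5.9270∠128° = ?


r = 1.7020 * 5.9270 = 10.0878
theta = 322° + 128° = 450° = 90° (mod 360)

10.0878 cis(90°)


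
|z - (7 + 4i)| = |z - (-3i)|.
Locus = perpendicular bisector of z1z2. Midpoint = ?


Equal distances means the locus is the perpendicular bisector of z1 and z2.
Midpoint = ((7+0)/2, (4+(-3))/2) = (3.5000, 0.5000)

Perpendicular bisector through (3.5000, 0.5000)


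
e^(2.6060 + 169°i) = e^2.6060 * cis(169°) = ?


e^2.6060 = 13.5448
cos(169°) = -0.981627
sin(169°) = 0.19081
Real = 13.5448*(-0.981627) = -13.2959
Imag = 13.5448*0.19081 = 2.5845

-13.2959 + 2.5845i


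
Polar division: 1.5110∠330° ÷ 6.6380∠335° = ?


r = 1.5110 / 6.6380 = 0.2276
theta = 330° - 335° = -5° = 355° (mod 360)

0.2276 cis(355°)


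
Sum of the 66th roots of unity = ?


The sum of all 66th roots of unity is 0.
Geometric series: (1 - w^66)/(1 - w) = (1-1)/(1-w) = 0 since w^66 = 1, w ≠ 1.
Alternatively: coefficient of z^65 in z^66 - 1 is 0.

0


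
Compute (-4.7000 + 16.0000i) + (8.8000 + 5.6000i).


Real: -4.7 + 8.8 = 4.1
Imag: 16 + 5.6 = 21.6

4.1000 + 21.6000i


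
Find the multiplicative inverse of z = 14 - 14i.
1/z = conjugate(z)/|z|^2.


|z|^2 = 196+196 = 392
1/z = (14 + 14i)/392

1/z = 0.0357 + 0.0357i


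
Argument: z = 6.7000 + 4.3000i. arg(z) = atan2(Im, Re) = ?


Re = 6.7, Im = 4.3
arg = atan2(4.3, 6.7) = 32.6920 degrees

arg(z) = 32.6920 degrees


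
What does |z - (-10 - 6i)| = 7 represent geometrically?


|z - z0| = r is a circle with center z0 and radius r.
Center = (-10, -6), radius = 7

Circle with center (-10, -6) and radius 7


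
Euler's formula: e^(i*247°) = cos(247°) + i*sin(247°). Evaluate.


cos(247°) = -0.3907
sin(247°) = -0.9205

e^(i*247°) = -0.3907 - 0.9205i


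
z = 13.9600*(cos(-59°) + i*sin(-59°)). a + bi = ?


a = 13.9600*cos(-59°) = 13.9600*0.515038 = 7.1899
b = 13.9600*sin(-59°) = 13.9600*(-0.85717) = -11.9661

7.1899 - 11.9661i


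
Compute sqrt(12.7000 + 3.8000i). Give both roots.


|z| = sqrt(161.29+14.44) = 13.2563
sqrt((|z|+a)/2) = sqrt((13.2563+12.7)/2) = sqrt(12.9782) = 3.6025
sqrt((|z|-a)/2) = sqrt((13.2563-12.7)/2) = sqrt(0.2782) = 0.5274

±(3.6025 + 0.5274i) i.e. 3.6025 + 0.5274i and -3.6025 - 0.5274i


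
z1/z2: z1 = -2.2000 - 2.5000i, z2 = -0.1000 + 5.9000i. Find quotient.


Conjugate of z2 = -0.1000 - 5.9000i
Numerator: (-2.2000 - 2.5000i)(-0.1000 - 5.9000i) = -14.5300 + 13.2300i
Denominator: (-0.1)^2 + 5.9^2 = 34.82
Result = (-14.5300 + 13.2300i)/34.82

-0.4173 + 0.3800i


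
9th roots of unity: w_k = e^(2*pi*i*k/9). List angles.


The 9th roots of unity are cis(360k/9°) for k=0..8
Angle step = 360/9 = 40°
Primitive root: cis(40°)
Primitive root = 0.7660 + 0.6428i

9 roots at angles: 0°, 40°, 80°, 120°, 160°, 200°, 240°, 280°, 320°


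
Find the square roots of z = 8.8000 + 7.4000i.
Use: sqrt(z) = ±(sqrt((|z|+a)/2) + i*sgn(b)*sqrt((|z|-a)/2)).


|z| = sqrt(77.44+54.76) = 11.4978
sqrt((|z|+a)/2) = sqrt((11.4978+8.8)/2) = sqrt(10.1489) = 3.1857
sqrt((|z|-a)/2) = sqrt((11.4978-8.8)/2) = sqrt(1.3489) = 1.1614

±(3.1857 + 1.1614i) i.e. 3.1857 + 1.1614i and -3.1857 - 1.1614i


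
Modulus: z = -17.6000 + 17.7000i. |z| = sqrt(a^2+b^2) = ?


|z| = sqrt((-17.6)^2 + 17.7^2) = sqrt(309.76 + 313.29) = sqrt(623.05) = 24.9610

|z| = 24.9610


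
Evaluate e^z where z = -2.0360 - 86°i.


e^-2.0360 = 0.1305
cos(-86°) = 0.0698
sin(-86°) = -0.9976
Real = 0.1305*0.0698 = 0.0091
Imag = 0.1305*(-0.9976) = -0.1302

0.0091 - 0.1302i


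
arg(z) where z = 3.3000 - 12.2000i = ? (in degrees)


Re = 3.3, Im = -12.2
arg = atan2(-12.2, 3.3) = -74.8642 degrees

arg(z) = -74.8642 degrees


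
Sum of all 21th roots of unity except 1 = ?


With w = e^(2*pi*i/21), all 21 of the 21th roots of unity w^0 = 1, w, ..., w^(20) sum to 0: 1 + w + ... + w^(20) = (1 - w^21)/(1 - w) = 0 since w^21 = 1, w ≠ 1.
Removing the root 1: w + w^2 + ... + w^(20) = 0 - 1 = -1

Sum = -1


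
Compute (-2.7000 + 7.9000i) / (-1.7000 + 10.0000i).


Conjugate of z2 = -1.7000 - 10.0000i
Numerator: (-2.7000 + 7.9000i)(-1.7000 - 10.0000i) = 83.5900 + 13.5700i
Denominator: (-1.7)^2 + 10^2 = 102.89
Result = (83.5900 + 13.5700i)/102.89

0.8124 + 0.1319i


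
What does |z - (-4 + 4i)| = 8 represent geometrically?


|z - z0| = r is a circle with center z0 and radius r.
Center = (-4, 4), radius = 8

Circle with center (-4, 4) and radius 8


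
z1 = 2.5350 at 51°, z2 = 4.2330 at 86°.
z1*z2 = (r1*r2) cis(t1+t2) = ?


r = 2.5350 * 4.2330 = 10.7307
theta = 51° + 86° = 137° = 137° (mod 360)

10.7307 cis(137°)


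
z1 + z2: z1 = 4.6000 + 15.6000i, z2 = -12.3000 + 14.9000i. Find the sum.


Real: 4.6 - 12.3 = -7.7
Imag: 15.6 + 14.9 = 30.5

-7.7000 + 30.5000i


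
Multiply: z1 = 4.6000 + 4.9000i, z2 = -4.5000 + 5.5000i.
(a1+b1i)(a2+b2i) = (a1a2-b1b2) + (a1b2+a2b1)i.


Real = 4.6*(-4.5) - 4.9*5.5 = -20.7 - 26.95 = -47.65
Imag = 4.6*5.5 - (4.5)*4.9 = 25.3 - (22.05) = 3.25

-47.6500 + 3.2500i


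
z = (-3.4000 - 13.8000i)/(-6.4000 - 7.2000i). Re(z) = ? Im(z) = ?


Multiply by conjugate: (-3.4000 - 13.8000i)(-6.4000 + 7.2000i) / ((-6.4)^2 + (-7.2)^2)
Numerator real = -3.4*(-6.4) - (13.8)*(-7.2) = 121.12
Numerator imag = -13.8*(-6.4) - (-3.4)*(-7.2) = 63.84
Denominator = 92.8
Re(z) = 121.12/92.8 = 1.3052
Im(z) = 63.84/92.8 = 0.6879

Re(z) = 1.3052, Im(z) = 0.6879


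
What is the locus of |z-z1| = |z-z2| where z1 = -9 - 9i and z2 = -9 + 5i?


Equal distances means the locus is the perpendicular bisector of z1 and z2.
Midpoint = ((-9+(-9))/2, (-9+5)/2) = (-9.0000, -2.0000)

Perpendicular bisector through (-9.0000, -2.0000)


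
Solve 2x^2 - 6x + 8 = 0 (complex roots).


disc = (-6)^2 - 4*2*8 = 36 - 64 = -28
sqrt(|disc|) = sqrt(28) = 5.2915
Real part = 6/(2*2) = 1.5000
Imag part = 5.2915/(2*2) = 1.3229

1.5000 ± 1.3229i


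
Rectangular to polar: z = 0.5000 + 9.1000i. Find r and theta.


r = sqrt(0.25+82.81) = sqrt(83.06) = 9.1137
theta = atan2(9.1, 0.5) = 86.8550 degrees

r = 9.1137, theta = 86.8550 degrees


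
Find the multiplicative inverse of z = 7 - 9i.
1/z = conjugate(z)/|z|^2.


|z|^2 = 49+81 = 130
1/z = (7 + 9i)/130

1/z = 0.0538 + 0.0692i


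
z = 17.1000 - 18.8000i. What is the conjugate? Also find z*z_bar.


z_bar = 17.1000 + 18.8000i
z*z_bar = 17.1^2 + (-18.8)^2 = 292.41 + 353.44 = 645.85

z_bar = 17.1000 + 18.8000i, z*z_bar = 645.85


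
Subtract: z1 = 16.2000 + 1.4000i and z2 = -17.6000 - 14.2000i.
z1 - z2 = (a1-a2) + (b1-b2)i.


Real: 16.2 + 17.6 = 33.8
Imag: 1.4 + 14.2 = 15.6

33.8000 + 15.6000i


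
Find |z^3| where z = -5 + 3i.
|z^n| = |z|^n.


|z| = sqrt(25+9) = sqrt(34) = 5.8310
|z^3| = |z|^3 = (sqrt(34))^3 = 34*sqrt(34)

|z^3| = 34*sqrt(34) ≈ 198.2524


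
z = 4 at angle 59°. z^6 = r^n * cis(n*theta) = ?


r^6 = 4^6 = 4096
n*theta = 6*59° = 354° = 354° (mod 360)
a = 4096*cos(354°) = 4073.5617
b = 4096*sin(354°) = -428.1486

4096 cis(354°) = 4073.5617 - 428.1486i


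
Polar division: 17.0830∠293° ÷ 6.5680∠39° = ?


r = 17.0830 / 6.5680 = 2.6009
theta = 293° - 39° = 254° = 254° (mod 360)

2.6009 cis(254°)


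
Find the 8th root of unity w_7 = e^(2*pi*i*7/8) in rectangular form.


Angle = 360*7/8 = 315°
a = cos(315°) = 0.7071
b = sin(315°) = -0.7071

0.7071 - 0.7071i


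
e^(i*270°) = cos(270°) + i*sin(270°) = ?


cos(270°) = 0
sin(270°) = -1.0000

e^(i*270°) = 0 - 1.0000i


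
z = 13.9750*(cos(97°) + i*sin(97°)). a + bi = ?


a = 13.9750*cos(97°) = 13.9750*(-0.12187) = -1.7031
b = 13.9750*sin(97°) = 13.9750*0.992546 = 13.8708

-1.7031 + 13.8708i


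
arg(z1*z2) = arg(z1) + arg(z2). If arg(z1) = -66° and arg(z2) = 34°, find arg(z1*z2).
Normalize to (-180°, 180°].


arg(z1*z2) = -66° + 34° = -32°
Normalized to (-180°, 180°]: -32°

-32°


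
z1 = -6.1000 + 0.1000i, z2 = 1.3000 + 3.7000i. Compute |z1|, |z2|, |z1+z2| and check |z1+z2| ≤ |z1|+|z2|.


|z1| = sqrt((-6.1)^2 + 0.1^2) = sqrt(37.22) = 6.1008
|z2| = sqrt(1.3^2 + 3.7^2) = sqrt(15.38) = 3.9217
z1+z2 = -4.8000 + 3.8000i
|z1+z2| = sqrt(37.48) = 6.1221
|z1|+|z2| = 6.1008 + 3.9217 = 10.0225

|z1+z2| = 6.1221 ≤ |z1|+|z2| = 10.0225 (verified)


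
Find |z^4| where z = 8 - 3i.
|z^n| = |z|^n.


|z| = sqrt(64+9) = sqrt(73) = 8.5440
|z^4| = |z|^4 = (sqrt(73))^4 = 73^2 = 5329

|z^4| = 5329


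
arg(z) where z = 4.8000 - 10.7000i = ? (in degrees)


Re = 4.8, Im = -10.7
arg = atan2(-10.7, 4.8) = -65.8391 degrees

arg(z) = -65.8391 degrees
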